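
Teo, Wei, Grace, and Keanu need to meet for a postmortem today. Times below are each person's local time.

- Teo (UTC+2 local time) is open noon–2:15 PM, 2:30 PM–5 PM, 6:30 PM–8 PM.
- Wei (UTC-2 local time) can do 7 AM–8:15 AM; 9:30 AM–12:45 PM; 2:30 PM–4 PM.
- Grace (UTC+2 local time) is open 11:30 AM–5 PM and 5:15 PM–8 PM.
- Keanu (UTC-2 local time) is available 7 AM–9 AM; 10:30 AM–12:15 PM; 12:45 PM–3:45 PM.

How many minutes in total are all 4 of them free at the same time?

Teo in UTC: 10:00-12:15, 12:30-15:00, 16:30-18:00 (subtract 2h to convert from UTC+2).
Wei in UTC: 09:00-10:15, 11:30-14:45, 16:30-18:00 (add 2h to convert from UTC-2).
Grace in UTC: 09:30-15:00, 15:15-18:00 (subtract 2h to convert from UTC+2).
Keanu in UTC: 09:00-11:00, 12:30-14:15, 14:45-17:45 (add 2h to convert from UTC-2).
Teo ∩ Wei: 10:00-10:15, 11:30-12:15, 12:30-14:45, 16:30-18:00.
Teo ∩ Wei ∩ Grace: 10:00-10:15, 11:30-12:15, 12:30-14:45, 16:30-18:00.
Teo ∩ Wei ∩ Grace ∩ Keanu: 10:00-10:15, 12:30-14:15, 16:30-17:45.
So the common availability across everyone is 10:00-10:15, 12:30-14:15, 16:30-17:45.
Summing the common windows: 15 + 105 + 75 = 195 minutes.

195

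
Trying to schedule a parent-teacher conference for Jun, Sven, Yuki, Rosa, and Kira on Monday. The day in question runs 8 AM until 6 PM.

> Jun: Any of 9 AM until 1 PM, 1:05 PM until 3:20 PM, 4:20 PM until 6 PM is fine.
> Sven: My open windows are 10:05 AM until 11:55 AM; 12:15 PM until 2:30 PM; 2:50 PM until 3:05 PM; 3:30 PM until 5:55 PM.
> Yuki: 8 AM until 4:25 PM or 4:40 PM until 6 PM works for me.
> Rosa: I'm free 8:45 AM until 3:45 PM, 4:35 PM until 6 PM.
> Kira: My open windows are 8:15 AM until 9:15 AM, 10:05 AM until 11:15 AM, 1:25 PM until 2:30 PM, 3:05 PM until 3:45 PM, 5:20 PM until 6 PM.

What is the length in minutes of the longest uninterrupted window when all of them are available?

70

Jun ∩ Sven: 10:05-11:55, 12:15-13:00, 13:05-14:30, 14:50-15:05, 16:20-17:55.
Jun ∩ Sven ∩ Yuki: 10:05-11:55, 12:15-13:00, 13:05-14:30, 14:50-15:05, 16:20-16:25, 16:40-17:55.
Jun ∩ Sven ∩ Yuki ∩ Rosa: 10:05-11:55, 12:15-13:00, 13:05-14:30, 14:50-15:05, 16:40-17:55.
Jun ∩ Sven ∩ Yuki ∩ Rosa ∩ Kira: 10:05-11:15, 13:25-14:30, 17:20-17:55.
The longest is 10:05-11:15 at 70 minutes.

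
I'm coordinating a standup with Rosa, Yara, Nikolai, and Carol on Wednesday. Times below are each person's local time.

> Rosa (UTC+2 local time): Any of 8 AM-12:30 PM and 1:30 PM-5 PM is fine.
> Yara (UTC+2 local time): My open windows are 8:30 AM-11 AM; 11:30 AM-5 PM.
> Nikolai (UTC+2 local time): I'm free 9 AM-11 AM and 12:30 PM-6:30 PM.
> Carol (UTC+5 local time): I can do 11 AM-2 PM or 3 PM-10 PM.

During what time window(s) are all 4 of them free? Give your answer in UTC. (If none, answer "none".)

07:00-09:00, 11:30-15:00

Rosa in UTC: 06:00-10:30, 11:30-15:00 (subtract 2h to convert from UTC+2).
Yara in UTC: 06:30-09:00, 09:30-15:00 (subtract 2h to convert from UTC+2).
Nikolai in UTC: 07:00-09:00, 10:30-16:30 (subtract 2h to convert from UTC+2).
Carol in UTC: 06:00-09:00, 10:00-17:00 (subtract 5h to convert from UTC+5).
Rosa ∩ Yara: 06:30-09:00, 09:30-10:30, 11:30-15:00.
Rosa ∩ Yara ∩ Nikolai: 07:00-09:00, 11:30-15:00.
Rosa ∩ Yara ∩ Nikolai ∩ Carol: 07:00-09:00, 11:30-15:00.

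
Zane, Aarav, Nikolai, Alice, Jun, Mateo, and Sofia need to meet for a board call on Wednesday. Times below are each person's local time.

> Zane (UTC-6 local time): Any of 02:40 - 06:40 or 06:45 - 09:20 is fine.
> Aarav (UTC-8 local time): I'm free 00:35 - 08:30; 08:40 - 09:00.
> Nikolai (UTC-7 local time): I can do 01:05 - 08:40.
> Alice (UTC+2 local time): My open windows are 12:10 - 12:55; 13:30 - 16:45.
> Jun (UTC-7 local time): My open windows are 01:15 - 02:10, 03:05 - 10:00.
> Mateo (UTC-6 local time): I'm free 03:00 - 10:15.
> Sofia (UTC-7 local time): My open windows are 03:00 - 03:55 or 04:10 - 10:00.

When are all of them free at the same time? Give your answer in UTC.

10:10-10:55, 11:30-12:40, 12:45-14:45

Zane in UTC: 08:40-12:40, 12:45-15:20 (add 6h to convert from UTC-6).
Aarav in UTC: 08:35-16:30, 16:40-17:00 (add 8h to convert from UTC-8).
Nikolai in UTC: 08:05-15:40 (add 7h to convert from UTC-7).
Alice in UTC: 10:10-10:55, 11:30-14:45 (subtract 2h to convert from UTC+2).
Jun in UTC: 08:15-09:10, 10:05-17:00 (add 7h to convert from UTC-7).
Mateo in UTC: 09:00-16:15 (add 6h to convert from UTC-6).
Sofia in UTC: 10:00-10:55, 11:10-17:00 (add 7h to convert from UTC-7).
Zane ∩ Aarav: 08:40-12:40, 12:45-15:20.
Zane ∩ Aarav ∩ Nikolai: 08:40-12:40, 12:45-15:20.
Zane ∩ Aarav ∩ Nikolai ∩ Alice: 10:10-10:55, 11:30-12:40, 12:45-14:45.
Zane ∩ Aarav ∩ Nikolai ∩ Alice ∩ Jun: 10:10-10:55, 11:30-12:40, 12:45-14:45.
Zane ∩ Aarav ∩ Nikolai ∩ Alice ∩ Jun ∩ Mateo: 10:10-10:55, 11:30-12:40, 12:45-14:45.
Zane ∩ Aarav ∩ Nikolai ∩ Alice ∩ Jun ∩ Mateo ∩ Sofia: 10:10-10:55, 11:30-12:40, 12:45-14:45.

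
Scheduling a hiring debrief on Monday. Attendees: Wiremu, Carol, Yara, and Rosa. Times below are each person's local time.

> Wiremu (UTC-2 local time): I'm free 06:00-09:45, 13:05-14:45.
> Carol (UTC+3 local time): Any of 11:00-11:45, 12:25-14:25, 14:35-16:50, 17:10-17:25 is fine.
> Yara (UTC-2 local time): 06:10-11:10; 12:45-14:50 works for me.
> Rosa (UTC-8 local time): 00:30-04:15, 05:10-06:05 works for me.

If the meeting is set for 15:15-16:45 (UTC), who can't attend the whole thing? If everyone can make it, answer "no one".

Carol, Rosa

Wiremu in UTC: 08:00-11:45, 15:05-16:45 (add 2h to convert from UTC-2).
Carol in UTC: 08:00-08:45, 09:25-11:25, 11:35-13:50, 14:10-14:25 (subtract 3h to convert from UTC+3).
Yara in UTC: 08:10-13:10, 14:45-16:50 (add 2h to convert from UTC-2).
Rosa in UTC: 08:30-12:15, 13:10-14:05 (add 8h to convert from UTC-8).
Wiremu: free for 15:15-16:45. Carol: not fully free for 15:15-16:45. Yara: free for 15:15-16:45. Rosa: not fully free for 15:15-16:45.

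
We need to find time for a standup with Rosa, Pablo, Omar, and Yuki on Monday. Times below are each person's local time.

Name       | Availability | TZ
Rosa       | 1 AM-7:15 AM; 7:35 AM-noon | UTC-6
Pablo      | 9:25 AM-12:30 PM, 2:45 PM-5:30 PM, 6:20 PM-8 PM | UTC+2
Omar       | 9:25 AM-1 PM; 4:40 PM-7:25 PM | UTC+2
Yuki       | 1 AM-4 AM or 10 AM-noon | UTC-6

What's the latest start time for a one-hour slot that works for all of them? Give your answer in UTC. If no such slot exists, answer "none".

16:25

Rosa in UTC: 07:00-13:15, 13:35-18:00 (add 6h to convert from UTC-6).
Pablo in UTC: 07:25-10:30, 12:45-15:30, 16:20-18:00 (subtract 2h to convert from UTC+2).
Omar in UTC: 07:25-11:00, 14:40-17:25 (subtract 2h to convert from UTC+2).
Yuki in UTC: 07:00-10:00, 16:00-18:00 (add 6h to convert from UTC-6).
Rosa ∩ Pablo: 07:25-10:30, 12:45-13:15, 13:35-15:30, 16:20-18:00.
Rosa ∩ Pablo ∩ Omar: 07:25-10:30, 14:40-15:30, 16:20-17:25.
Rosa ∩ Pablo ∩ Omar ∩ Yuki: 07:25-10:00, 16:20-17:25.
The last common window of at least 60 minutes is 16:20-17:25; a 60-minute meeting can start as late as 16:25 and still end by 17:25.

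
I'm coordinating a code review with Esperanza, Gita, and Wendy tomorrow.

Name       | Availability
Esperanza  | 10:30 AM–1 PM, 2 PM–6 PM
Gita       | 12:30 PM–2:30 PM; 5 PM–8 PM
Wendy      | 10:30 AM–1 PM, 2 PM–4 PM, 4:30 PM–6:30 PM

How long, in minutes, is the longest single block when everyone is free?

60

Esperanza ∩ Gita: 12:30-13:00, 14:00-14:30, 17:00-18:00.
Esperanza ∩ Gita ∩ Wendy: 12:30-13:00, 14:00-14:30, 17:00-18:00.
Those are the intersection windows.
The longest is 17:00-18:00 at 60 minutes.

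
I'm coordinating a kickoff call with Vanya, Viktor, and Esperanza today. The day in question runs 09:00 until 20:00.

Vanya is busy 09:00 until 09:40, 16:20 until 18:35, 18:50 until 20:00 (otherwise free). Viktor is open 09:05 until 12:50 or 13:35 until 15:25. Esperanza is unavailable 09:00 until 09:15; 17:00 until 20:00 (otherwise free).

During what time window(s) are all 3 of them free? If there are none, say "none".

09:40-12:50, 13:35-15:25

Vanya free: 09:40-16:20, 18:35-18:50 (invert busy blocks within the working day).
Viktor free: 09:05-12:50, 13:35-15:25.
Esperanza free: 09:15-17:00 (invert busy blocks within the working day).
Vanya ∩ Viktor: 09:40-12:50, 13:35-15:25.
Vanya ∩ Viktor ∩ Esperanza: 09:40-12:50, 13:35-15:25.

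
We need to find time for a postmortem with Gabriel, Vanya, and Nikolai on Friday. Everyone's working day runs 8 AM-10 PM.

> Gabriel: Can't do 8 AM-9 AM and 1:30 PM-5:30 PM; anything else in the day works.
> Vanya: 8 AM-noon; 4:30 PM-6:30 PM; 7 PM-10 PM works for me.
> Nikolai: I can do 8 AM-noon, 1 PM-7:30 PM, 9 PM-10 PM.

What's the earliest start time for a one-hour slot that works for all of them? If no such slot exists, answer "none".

Gabriel free: 09:00-13:30, 17:30-22:00 (invert busy blocks within the working day).
Vanya free: 08:00-12:00, 16:30-18:30, 19:00-22:00.
Nikolai free: 08:00-12:00, 13:00-19:30, 21:00-22:00.
Gabriel ∩ Vanya: 09:00-12:00, 17:30-18:30, 19:00-22:00.
Gabriel ∩ Vanya ∩ Nikolai: 09:00-12:00, 17:30-18:30, 19:00-19:30, 21:00-22:00.
So the common availability across everyone is 09:00-12:00, 17:30-18:30, 19:00-19:30, 21:00-22:00.
The first common window of at least 60 minutes is 09:00-12:00, so the earliest start is 09:00.

09:00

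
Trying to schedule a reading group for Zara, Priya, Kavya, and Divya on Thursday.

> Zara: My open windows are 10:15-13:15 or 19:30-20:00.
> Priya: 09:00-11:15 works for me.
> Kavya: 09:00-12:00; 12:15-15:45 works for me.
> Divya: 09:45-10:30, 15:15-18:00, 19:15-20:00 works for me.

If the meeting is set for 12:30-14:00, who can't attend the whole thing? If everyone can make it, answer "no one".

Zara: not fully free for 12:30-14:00. Priya: not fully free for 12:30-14:00. Kavya: free for 12:30-14:00. Divya: not fully free for 12:30-14:00.

Divya, Priya, Zara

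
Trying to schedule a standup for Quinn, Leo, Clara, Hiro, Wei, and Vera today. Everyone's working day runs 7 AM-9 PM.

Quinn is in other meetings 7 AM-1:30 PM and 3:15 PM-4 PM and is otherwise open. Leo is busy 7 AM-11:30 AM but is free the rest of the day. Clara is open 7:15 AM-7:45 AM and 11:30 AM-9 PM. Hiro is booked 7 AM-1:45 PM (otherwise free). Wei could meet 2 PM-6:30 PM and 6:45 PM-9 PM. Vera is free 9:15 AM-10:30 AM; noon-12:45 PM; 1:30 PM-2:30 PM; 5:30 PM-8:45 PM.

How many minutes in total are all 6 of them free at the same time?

Quinn free: 13:30-15:15, 16:00-21:00 (invert busy blocks within the working day).
Leo free: 11:30-21:00 (invert busy blocks within the working day).
Clara free: 07:15-07:45, 11:30-21:00.
Hiro free: 13:45-21:00 (invert busy blocks within the working day).
Wei free: 14:00-18:30, 18:45-21:00.
Vera free: 09:15-10:30, 12:00-12:45, 13:30-14:30, 17:30-20:45.
Quinn ∩ Leo: 13:30-15:15, 16:00-21:00.
Quinn ∩ Leo ∩ Clara: 13:30-15:15, 16:00-21:00.
Quinn ∩ Leo ∩ Clara ∩ Hiro: 13:45-15:15, 16:00-21:00.
Quinn ∩ Leo ∩ Clara ∩ Hiro ∩ Wei: 14:00-15:15, 16:00-18:30, 18:45-21:00.
Quinn ∩ Leo ∩ Clara ∩ Hiro ∩ Wei ∩ Vera: 14:00-14:30, 17:30-18:30, 18:45-20:45.
Those are the intersection windows.
Summing the common windows: 30 + 60 + 120 = 210 minutes.

210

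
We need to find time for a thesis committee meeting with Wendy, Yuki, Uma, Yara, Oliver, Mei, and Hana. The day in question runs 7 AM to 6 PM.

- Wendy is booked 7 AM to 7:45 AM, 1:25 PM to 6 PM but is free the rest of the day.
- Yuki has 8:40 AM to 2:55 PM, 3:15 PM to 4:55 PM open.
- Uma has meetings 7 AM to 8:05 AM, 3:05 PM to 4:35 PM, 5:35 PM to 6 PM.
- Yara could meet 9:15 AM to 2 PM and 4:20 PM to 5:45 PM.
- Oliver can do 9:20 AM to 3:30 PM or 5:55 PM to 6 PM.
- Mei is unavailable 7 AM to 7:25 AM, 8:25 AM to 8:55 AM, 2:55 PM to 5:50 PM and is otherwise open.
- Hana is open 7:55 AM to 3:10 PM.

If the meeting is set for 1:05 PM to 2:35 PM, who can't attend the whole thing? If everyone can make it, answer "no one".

Wendy, Yara

Wendy free: 07:45-13:25 (invert busy blocks within the working day).
Yuki free: 08:40-14:55, 15:15-16:55.
Uma free: 08:05-15:05, 16:35-17:35 (invert busy blocks within the working day).
Yara free: 09:15-14:00, 16:20-17:45.
Oliver free: 09:20-15:30, 17:55-18:00.
Mei free: 07:25-08:25, 08:55-14:55, 17:50-18:00 (invert busy blocks within the working day).
Hana free: 07:55-15:10.
Wendy: not fully free for 13:05-14:35. Yuki: free for 13:05-14:35. Uma: free for 13:05-14:35. Yara: not fully free for 13:05-14:35. Oliver: free for 13:05-14:35. Mei: free for 13:05-14:35. Hana: free for 13:05-14:35.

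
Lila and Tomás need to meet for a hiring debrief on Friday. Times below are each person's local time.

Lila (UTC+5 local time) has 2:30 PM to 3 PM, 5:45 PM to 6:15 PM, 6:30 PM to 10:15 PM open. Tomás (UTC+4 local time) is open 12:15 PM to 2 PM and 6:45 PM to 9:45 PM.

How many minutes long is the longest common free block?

150

Lila in UTC: 09:30-10:00, 12:45-13:15, 13:30-17:15 (subtract 5h to convert from UTC+5).
Tomás in UTC: 08:15-10:00, 14:45-17:45 (subtract 4h to convert from UTC+4).
Lila ∩ Tomás: 09:30-10:00, 14:45-17:15.
The longest is 14:45-17:15 at 150 minutes.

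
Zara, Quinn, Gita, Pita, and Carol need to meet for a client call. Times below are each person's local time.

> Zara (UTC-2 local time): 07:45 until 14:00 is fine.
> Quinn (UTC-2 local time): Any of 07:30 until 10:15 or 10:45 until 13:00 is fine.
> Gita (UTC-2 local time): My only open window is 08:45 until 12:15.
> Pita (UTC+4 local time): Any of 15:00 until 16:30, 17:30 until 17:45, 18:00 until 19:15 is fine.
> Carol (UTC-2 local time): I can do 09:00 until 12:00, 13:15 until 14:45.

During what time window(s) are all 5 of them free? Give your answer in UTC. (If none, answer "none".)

11:00-12:15, 13:30-13:45

Zara in UTC: 09:45-16:00 (add 2h to convert from UTC-2).
Quinn in UTC: 09:30-12:15, 12:45-15:00 (add 2h to convert from UTC-2).
Gita in UTC: 10:45-14:15 (add 2h to convert from UTC-2).
Pita in UTC: 11:00-12:30, 13:30-13:45, 14:00-15:15 (subtract 4h to convert from UTC+4).
Carol in UTC: 11:00-14:00, 15:15-16:45 (add 2h to convert from UTC-2).
Zara ∩ Quinn: 09:45-12:15, 12:45-15:00.
Zara ∩ Quinn ∩ Gita: 10:45-12:15, 12:45-14:15.
Zara ∩ Quinn ∩ Gita ∩ Pita: 11:00-12:15, 13:30-13:45, 14:00-14:15.
Zara ∩ Quinn ∩ Gita ∩ Pita ∩ Carol: 11:00-12:15, 13:30-13:45.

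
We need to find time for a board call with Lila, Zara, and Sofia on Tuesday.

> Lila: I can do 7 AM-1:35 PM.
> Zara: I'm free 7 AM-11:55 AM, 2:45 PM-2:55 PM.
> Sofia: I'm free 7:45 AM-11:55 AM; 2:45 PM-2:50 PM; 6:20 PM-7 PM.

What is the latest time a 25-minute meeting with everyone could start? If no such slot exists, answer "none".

11:30

Lila ∩ Zara: 07:00-11:55.
Lila ∩ Zara ∩ Sofia: 07:45-11:55.
Those are the intersection windows.
The last common window of at least 25 minutes is 07:45-11:55; a 25-minute meeting can start as late as 11:30 and still end by 11:55.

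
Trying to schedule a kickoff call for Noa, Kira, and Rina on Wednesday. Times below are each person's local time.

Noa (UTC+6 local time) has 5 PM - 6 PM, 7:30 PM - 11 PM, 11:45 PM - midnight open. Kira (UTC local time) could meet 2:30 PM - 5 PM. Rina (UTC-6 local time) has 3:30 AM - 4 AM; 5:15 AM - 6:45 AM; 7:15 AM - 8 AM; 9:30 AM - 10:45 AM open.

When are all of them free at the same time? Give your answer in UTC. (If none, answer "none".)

Noa in UTC: 11:00-12:00, 13:30-17:00, 17:45-18:00 (subtract 6h to convert from UTC+6).
Kira in UTC: 14:30-17:00.
Rina in UTC: 09:30-10:00, 11:15-12:45, 13:15-14:00, 15:30-16:45 (add 6h to convert from UTC-6).
Noa ∩ Kira: 14:30-17:00.
Noa ∩ Kira ∩ Rina: 15:30-16:45.

15:30-16:45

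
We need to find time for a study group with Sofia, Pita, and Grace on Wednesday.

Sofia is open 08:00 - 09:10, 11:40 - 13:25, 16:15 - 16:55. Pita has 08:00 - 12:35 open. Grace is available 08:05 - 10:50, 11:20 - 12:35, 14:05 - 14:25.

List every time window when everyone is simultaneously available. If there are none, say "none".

08:05-09:10, 11:40-12:35

Sofia ∩ Pita: 08:00-09:10, 11:40-12:35.
Sofia ∩ Pita ∩ Grace: 08:05-09:10, 11:40-12:35.
Those are the intersection windows.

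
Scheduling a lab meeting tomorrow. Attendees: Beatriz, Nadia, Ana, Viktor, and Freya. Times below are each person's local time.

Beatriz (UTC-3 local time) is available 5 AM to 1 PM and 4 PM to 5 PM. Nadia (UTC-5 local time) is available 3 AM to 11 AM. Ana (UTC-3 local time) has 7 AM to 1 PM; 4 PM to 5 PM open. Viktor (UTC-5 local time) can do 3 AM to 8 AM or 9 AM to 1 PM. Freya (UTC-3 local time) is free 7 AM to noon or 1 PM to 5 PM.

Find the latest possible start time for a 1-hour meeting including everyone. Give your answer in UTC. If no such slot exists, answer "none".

Beatriz in UTC: 08:00-16:00, 19:00-20:00 (add 3h to convert from UTC-3).
Nadia in UTC: 08:00-16:00 (add 5h to convert from UTC-5).
Ana in UTC: 10:00-16:00, 19:00-20:00 (add 3h to convert from UTC-3).
Viktor in UTC: 08:00-13:00, 14:00-18:00 (add 5h to convert from UTC-5).
Freya in UTC: 10:00-15:00, 16:00-20:00 (add 3h to convert from UTC-3).
Beatriz ∩ Nadia: 08:00-16:00.
Beatriz ∩ Nadia ∩ Ana: 10:00-16:00.
Beatriz ∩ Nadia ∩ Ana ∩ Viktor: 10:00-13:00, 14:00-16:00.
Beatriz ∩ Nadia ∩ Ana ∩ Viktor ∩ Freya: 10:00-13:00, 14:00-15:00.
The last common window of at least 60 minutes is 14:00-15:00; a 60-minute meeting can start as late as 14:00 and still end by 15:00.

14:00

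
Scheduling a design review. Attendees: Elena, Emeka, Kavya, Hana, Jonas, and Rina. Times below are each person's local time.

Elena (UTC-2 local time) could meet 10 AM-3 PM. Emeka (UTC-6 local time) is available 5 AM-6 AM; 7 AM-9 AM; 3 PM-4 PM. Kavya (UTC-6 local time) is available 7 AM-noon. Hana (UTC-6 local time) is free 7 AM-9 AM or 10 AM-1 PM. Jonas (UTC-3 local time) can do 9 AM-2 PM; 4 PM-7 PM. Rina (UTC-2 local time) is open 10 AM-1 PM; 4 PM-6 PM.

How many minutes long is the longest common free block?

120

Elena in UTC: 12:00-17:00 (add 2h to convert from UTC-2).
Emeka in UTC: 11:00-12:00, 13:00-15:00, 21:00-22:00 (add 6h to convert from UTC-6).
Kavya in UTC: 13:00-18:00 (add 6h to convert from UTC-6).
Hana in UTC: 13:00-15:00, 16:00-19:00 (add 6h to convert from UTC-6).
Jonas in UTC: 12:00-17:00, 19:00-22:00 (add 3h to convert from UTC-3).
Rina in UTC: 12:00-15:00, 18:00-20:00 (add 2h to convert from UTC-2).
Elena ∩ Emeka: 13:00-15:00.
Elena ∩ Emeka ∩ Kavya: 13:00-15:00.
Elena ∩ Emeka ∩ Kavya ∩ Hana: 13:00-15:00.
Elena ∩ Emeka ∩ Kavya ∩ Hana ∩ Jonas: 13:00-15:00.
Elena ∩ Emeka ∩ Kavya ∩ Hana ∩ Jonas ∩ Rina: 13:00-15:00.
The longest is 13:00-15:00 at 120 minutes.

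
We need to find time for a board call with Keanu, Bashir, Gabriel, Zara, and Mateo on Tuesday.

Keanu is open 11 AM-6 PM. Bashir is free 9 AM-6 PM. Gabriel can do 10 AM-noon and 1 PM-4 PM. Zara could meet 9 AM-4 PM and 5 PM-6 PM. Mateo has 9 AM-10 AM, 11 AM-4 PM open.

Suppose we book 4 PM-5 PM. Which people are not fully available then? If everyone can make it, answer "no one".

Gabriel, Mateo, Zara

Keanu: free for 16:00-17:00. Bashir: free for 16:00-17:00. Gabriel: not fully free for 16:00-17:00. Zara: not fully free for 16:00-17:00. Mateo: not fully free for 16:00-17:00.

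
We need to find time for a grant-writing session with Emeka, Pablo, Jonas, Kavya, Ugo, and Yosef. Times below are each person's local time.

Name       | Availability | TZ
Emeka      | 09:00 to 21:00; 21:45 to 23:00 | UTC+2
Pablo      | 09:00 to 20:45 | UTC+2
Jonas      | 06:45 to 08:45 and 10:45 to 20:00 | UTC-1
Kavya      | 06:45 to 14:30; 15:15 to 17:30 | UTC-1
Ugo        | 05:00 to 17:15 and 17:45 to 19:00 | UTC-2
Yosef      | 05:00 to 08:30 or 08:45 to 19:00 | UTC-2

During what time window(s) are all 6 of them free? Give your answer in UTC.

Emeka in UTC: 07:00-19:00, 19:45-21:00 (subtract 2h to convert from UTC+2).
Pablo in UTC: 07:00-18:45 (subtract 2h to convert from UTC+2).
Jonas in UTC: 07:45-09:45, 11:45-21:00 (add 1h to convert from UTC-1).
Kavya in UTC: 07:45-15:30, 16:15-18:30 (add 1h to convert from UTC-1).
Ugo in UTC: 07:00-19:15, 19:45-21:00 (add 2h to convert from UTC-2).
Yosef in UTC: 07:00-10:30, 10:45-21:00 (add 2h to convert from UTC-2).
Emeka ∩ Pablo: 07:00-18:45.
Emeka ∩ Pablo ∩ Jonas: 07:45-09:45, 11:45-18:45.
Emeka ∩ Pablo ∩ Jonas ∩ Kavya: 07:45-09:45, 11:45-15:30, 16:15-18:30.
Emeka ∩ Pablo ∩ Jonas ∩ Kavya ∩ Ugo: 07:45-09:45, 11:45-15:30, 16:15-18:30.
Emeka ∩ Pablo ∩ Jonas ∩ Kavya ∩ Ugo ∩ Yosef: 07:45-09:45, 11:45-15:30, 16:15-18:30.
So the common availability across everyone is 07:45-09:45, 11:45-15:30, 16:15-18:30.

07:45-09:45, 11:45-15:30, 16:15-18:30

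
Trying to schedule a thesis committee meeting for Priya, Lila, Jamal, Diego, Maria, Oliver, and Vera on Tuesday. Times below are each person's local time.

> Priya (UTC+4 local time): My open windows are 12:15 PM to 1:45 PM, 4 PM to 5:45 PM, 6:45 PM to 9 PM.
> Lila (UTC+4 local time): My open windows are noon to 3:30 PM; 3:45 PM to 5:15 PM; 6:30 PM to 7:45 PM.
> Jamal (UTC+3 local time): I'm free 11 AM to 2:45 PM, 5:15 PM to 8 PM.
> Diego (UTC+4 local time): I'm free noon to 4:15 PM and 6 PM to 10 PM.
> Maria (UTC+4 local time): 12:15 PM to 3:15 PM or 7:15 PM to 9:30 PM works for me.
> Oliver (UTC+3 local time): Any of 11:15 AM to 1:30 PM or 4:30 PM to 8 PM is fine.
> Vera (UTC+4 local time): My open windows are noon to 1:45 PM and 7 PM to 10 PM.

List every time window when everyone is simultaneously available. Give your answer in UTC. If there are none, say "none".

Priya in UTC: 08:15-09:45, 12:00-13:45, 14:45-17:00 (subtract 4h to convert from UTC+4).
Lila in UTC: 08:00-11:30, 11:45-13:15, 14:30-15:45 (subtract 4h to convert from UTC+4).
Jamal in UTC: 08:00-11:45, 14:15-17:00 (subtract 3h to convert from UTC+3).
Diego in UTC: 08:00-12:15, 14:00-18:00 (subtract 4h to convert from UTC+4).
Maria in UTC: 08:15-11:15, 15:15-17:30 (subtract 4h to convert from UTC+4).
Oliver in UTC: 08:15-10:30, 13:30-17:00 (subtract 3h to convert from UTC+3).
Vera in UTC: 08:00-09:45, 15:00-18:00 (subtract 4h to convert from UTC+4).
Priya ∩ Lila: 08:15-09:45, 12:00-13:15, 14:45-15:45.
Priya ∩ Lila ∩ Jamal: 08:15-09:45, 14:45-15:45.
Priya ∩ Lila ∩ Jamal ∩ Diego: 08:15-09:45, 14:45-15:45.
Priya ∩ Lila ∩ Jamal ∩ Diego ∩ Maria: 08:15-09:45, 15:15-15:45.
Priya ∩ Lila ∩ Jamal ∩ Diego ∩ Maria ∩ Oliver: 08:15-09:45, 15:15-15:45.
Priya ∩ Lila ∩ Jamal ∩ Diego ∩ Maria ∩ Oliver ∩ Vera: 08:15-09:45, 15:15-15:45.

08:15-09:45, 15:15-15:45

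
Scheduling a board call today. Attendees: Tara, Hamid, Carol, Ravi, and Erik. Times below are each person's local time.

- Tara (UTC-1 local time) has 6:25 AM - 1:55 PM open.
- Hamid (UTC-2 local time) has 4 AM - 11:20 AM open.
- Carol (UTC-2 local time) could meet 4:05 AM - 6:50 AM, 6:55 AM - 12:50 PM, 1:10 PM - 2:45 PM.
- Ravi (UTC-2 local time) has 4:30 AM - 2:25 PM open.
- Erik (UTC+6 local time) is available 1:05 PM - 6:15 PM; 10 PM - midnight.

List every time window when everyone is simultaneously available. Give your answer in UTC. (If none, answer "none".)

07:25-08:50, 08:55-12:15

Tara in UTC: 07:25-14:55 (add 1h to convert from UTC-1).
Hamid in UTC: 06:00-13:20 (add 2h to convert from UTC-2).
Carol in UTC: 06:05-08:50, 08:55-14:50, 15:10-16:45 (add 2h to convert from UTC-2).
Ravi in UTC: 06:30-16:25 (add 2h to convert from UTC-2).
Erik in UTC: 07:05-12:15, 16:00-18:00 (subtract 6h to convert from UTC+6).
Tara ∩ Hamid: 07:25-13:20.
Tara ∩ Hamid ∩ Carol: 07:25-08:50, 08:55-13:20.
Tara ∩ Hamid ∩ Carol ∩ Ravi: 07:25-08:50, 08:55-13:20.
Tara ∩ Hamid ∩ Carol ∩ Ravi ∩ Erik: 07:25-08:50, 08:55-12:15.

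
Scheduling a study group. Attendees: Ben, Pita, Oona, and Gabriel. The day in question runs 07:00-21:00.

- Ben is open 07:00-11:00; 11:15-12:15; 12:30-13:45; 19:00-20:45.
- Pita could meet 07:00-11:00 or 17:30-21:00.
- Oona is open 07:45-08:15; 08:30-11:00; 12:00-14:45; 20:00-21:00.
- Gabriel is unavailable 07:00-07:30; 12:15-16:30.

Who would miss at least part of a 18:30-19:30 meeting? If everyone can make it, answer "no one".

Ben, Oona

Ben free: 07:00-11:00, 11:15-12:15, 12:30-13:45, 19:00-20:45.
Pita free: 07:00-11:00, 17:30-21:00.
Oona free: 07:45-08:15, 08:30-11:00, 12:00-14:45, 20:00-21:00.
Gabriel free: 07:30-12:15, 16:30-21:00 (invert busy blocks within the working day).
Ben: not fully free for 18:30-19:30. Pita: free for 18:30-19:30. Oona: not fully free for 18:30-19:30. Gabriel: free for 18:30-19:30.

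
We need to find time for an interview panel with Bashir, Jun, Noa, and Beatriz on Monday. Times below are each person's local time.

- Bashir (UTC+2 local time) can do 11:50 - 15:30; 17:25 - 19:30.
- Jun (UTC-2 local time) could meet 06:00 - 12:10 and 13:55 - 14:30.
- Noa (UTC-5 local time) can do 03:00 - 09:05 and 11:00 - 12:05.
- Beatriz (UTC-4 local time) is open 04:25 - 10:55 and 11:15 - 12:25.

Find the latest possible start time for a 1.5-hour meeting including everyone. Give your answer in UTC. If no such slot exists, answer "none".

12:00

Bashir in UTC: 09:50-13:30, 15:25-17:30 (subtract 2h to convert from UTC+2).
Jun in UTC: 08:00-14:10, 15:55-16:30 (add 2h to convert from UTC-2).
Noa in UTC: 08:00-14:05, 16:00-17:05 (add 5h to convert from UTC-5).
Beatriz in UTC: 08:25-14:55, 15:15-16:25 (add 4h to convert from UTC-4).
Bashir ∩ Jun: 09:50-13:30, 15:55-16:30.
Bashir ∩ Jun ∩ Noa: 09:50-13:30, 16:00-16:30.
Bashir ∩ Jun ∩ Noa ∩ Beatriz: 09:50-13:30, 16:00-16:25.
So the common availability across everyone is 09:50-13:30, 16:00-16:25.
The last common window of at least 90 minutes is 09:50-13:30; a 90-minute meeting can start as late as 12:00 and still end by 13:30.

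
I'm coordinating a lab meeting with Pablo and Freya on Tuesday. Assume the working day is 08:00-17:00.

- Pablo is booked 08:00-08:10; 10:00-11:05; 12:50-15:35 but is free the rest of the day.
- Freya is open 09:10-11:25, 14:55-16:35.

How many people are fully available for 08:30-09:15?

1

Pablo free: 08:10-10:00, 11:05-12:50, 15:35-17:00 (invert busy blocks within the working day).
Freya free: 09:10-11:25, 14:55-16:35.
Pablo can make the full 08:30-09:15 slot — that's 1.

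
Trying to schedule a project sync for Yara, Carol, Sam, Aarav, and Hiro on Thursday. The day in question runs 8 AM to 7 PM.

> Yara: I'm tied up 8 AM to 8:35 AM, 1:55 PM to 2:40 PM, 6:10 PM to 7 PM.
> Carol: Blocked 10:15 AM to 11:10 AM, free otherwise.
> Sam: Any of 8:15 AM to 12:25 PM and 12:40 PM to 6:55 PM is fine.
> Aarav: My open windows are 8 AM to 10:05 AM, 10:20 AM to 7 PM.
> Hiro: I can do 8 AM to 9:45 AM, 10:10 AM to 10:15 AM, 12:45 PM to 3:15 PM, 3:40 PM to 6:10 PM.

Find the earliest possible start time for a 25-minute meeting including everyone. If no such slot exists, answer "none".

Yara free: 08:35-13:55, 14:40-18:10 (invert busy blocks within the working day).
Carol free: 08:00-10:15, 11:10-19:00 (invert busy blocks within the working day).
Sam free: 08:15-12:25, 12:40-18:55.
Aarav free: 08:00-10:05, 10:20-19:00.
Hiro free: 08:00-09:45, 10:10-10:15, 12:45-15:15, 15:40-18:10.
Yara ∩ Carol: 08:35-10:15, 11:10-13:55, 14:40-18:10.
Yara ∩ Carol ∩ Sam: 08:35-10:15, 11:10-12:25, 12:40-13:55, 14:40-18:10.
Yara ∩ Carol ∩ Sam ∩ Aarav: 08:35-10:05, 11:10-12:25, 12:40-13:55, 14:40-18:10.
Yara ∩ Carol ∩ Sam ∩ Aarav ∩ Hiro: 08:35-09:45, 12:45-13:55, 14:40-15:15, 15:40-18:10.
So the common availability across everyone is 08:35-09:45, 12:45-13:55, 14:40-15:15, 15:40-18:10.
The first common window of at least 25 minutes is 08:35-09:45, so the earliest start is 08:35.

08:35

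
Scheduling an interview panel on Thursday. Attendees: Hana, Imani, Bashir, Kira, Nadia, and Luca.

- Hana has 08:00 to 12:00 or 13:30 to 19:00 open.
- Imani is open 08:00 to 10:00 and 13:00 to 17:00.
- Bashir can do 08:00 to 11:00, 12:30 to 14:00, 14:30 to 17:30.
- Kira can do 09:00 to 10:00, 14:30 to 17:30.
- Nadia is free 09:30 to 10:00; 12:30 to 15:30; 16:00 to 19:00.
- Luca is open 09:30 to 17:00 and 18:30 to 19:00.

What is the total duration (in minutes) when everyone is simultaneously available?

150

Hana ∩ Imani: 08:00-10:00, 13:30-17:00.
Hana ∩ Imani ∩ Bashir: 08:00-10:00, 13:30-14:00, 14:30-17:00.
Hana ∩ Imani ∩ Bashir ∩ Kira: 09:00-10:00, 14:30-17:00.
Hana ∩ Imani ∩ Bashir ∩ Kira ∩ Nadia: 09:30-10:00, 14:30-15:30, 16:00-17:00.
Hana ∩ Imani ∩ Bashir ∩ Kira ∩ Nadia ∩ Luca: 09:30-10:00, 14:30-15:30, 16:00-17:00.
Summing the common windows: 30 + 60 + 60 = 150 minutes.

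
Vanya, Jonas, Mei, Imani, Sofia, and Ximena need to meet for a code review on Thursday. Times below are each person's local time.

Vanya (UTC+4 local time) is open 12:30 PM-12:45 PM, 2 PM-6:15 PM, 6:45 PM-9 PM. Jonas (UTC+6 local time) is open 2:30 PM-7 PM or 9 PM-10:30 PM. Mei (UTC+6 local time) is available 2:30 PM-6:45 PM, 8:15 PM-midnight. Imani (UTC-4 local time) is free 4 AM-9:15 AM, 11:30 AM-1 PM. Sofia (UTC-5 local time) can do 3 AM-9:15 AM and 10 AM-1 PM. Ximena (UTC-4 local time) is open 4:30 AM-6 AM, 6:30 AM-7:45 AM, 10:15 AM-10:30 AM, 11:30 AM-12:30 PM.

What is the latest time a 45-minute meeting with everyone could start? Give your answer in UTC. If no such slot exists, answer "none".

15:45

Vanya in UTC: 08:30-08:45, 10:00-14:15, 14:45-17:00 (subtract 4h to convert from UTC+4).
Jonas in UTC: 08:30-13:00, 15:00-16:30 (subtract 6h to convert from UTC+6).
Mei in UTC: 08:30-12:45, 14:15-18:00 (subtract 6h to convert from UTC+6).
Imani in UTC: 08:00-13:15, 15:30-17:00 (add 4h to convert from UTC-4).
Sofia in UTC: 08:00-14:15, 15:00-18:00 (add 5h to convert from UTC-5).
Ximena in UTC: 08:30-10:00, 10:30-11:45, 14:15-14:30, 15:30-16:30 (add 4h to convert from UTC-4).
Vanya ∩ Jonas: 08:30-08:45, 10:00-13:00, 15:00-16:30.
Vanya ∩ Jonas ∩ Mei: 08:30-08:45, 10:00-12:45, 15:00-16:30.
Vanya ∩ Jonas ∩ Mei ∩ Imani: 08:30-08:45, 10:00-12:45, 15:30-16:30.
Vanya ∩ Jonas ∩ Mei ∩ Imani ∩ Sofia: 08:30-08:45, 10:00-12:45, 15:30-16:30.
Vanya ∩ Jonas ∩ Mei ∩ Imani ∩ Sofia ∩ Ximena: 08:30-08:45, 10:30-11:45, 15:30-16:30.
So the common availability across everyone is 08:30-08:45, 10:30-11:45, 15:30-16:30.
The last common window of at least 45 minutes is 15:30-16:30; a 45-minute meeting can start as late as 15:45 and still end by 16:30.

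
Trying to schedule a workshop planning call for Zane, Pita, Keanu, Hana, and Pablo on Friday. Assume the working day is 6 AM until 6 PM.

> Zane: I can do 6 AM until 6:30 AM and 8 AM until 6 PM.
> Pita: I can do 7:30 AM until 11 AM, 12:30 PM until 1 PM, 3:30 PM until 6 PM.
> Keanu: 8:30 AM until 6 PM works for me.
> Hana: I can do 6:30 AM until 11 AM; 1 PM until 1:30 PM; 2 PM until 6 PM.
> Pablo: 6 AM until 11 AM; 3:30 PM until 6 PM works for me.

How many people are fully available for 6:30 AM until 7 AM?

2

Hana and Pablo can make the full 06:30-07:00 slot — that's 2.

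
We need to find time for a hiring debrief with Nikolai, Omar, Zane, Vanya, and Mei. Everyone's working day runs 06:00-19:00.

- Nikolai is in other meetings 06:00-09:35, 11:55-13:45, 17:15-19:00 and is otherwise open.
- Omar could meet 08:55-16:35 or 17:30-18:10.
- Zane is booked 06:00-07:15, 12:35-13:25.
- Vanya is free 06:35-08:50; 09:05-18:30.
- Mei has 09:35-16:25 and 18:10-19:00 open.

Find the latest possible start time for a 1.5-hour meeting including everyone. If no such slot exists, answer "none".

Nikolai free: 09:35-11:55, 13:45-17:15 (invert busy blocks within the working day).
Omar free: 08:55-16:35, 17:30-18:10.
Zane free: 07:15-12:35, 13:25-19:00 (invert busy blocks within the working day).
Vanya free: 06:35-08:50, 09:05-18:30.
Mei free: 09:35-16:25, 18:10-19:00.
Nikolai ∩ Omar: 09:35-11:55, 13:45-16:35.
Nikolai ∩ Omar ∩ Zane: 09:35-11:55, 13:45-16:35.
Nikolai ∩ Omar ∩ Zane ∩ Vanya: 09:35-11:55, 13:45-16:35.
Nikolai ∩ Omar ∩ Zane ∩ Vanya ∩ Mei: 09:35-11:55, 13:45-16:25.
The last common window of at least 90 minutes is 13:45-16:25; a 90-minute meeting can start as late as 14:55 and still end by 16:25.

14:55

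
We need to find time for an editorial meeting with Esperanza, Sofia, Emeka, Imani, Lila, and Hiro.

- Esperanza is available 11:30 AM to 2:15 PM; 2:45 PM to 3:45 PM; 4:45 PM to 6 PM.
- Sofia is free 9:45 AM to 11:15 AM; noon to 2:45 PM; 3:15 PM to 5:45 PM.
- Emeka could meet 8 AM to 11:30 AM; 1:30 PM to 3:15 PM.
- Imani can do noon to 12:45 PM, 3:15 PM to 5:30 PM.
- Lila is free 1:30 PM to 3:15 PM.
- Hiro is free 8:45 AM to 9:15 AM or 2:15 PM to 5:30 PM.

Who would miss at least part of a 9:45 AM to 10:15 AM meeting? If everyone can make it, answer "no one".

Esperanza, Hiro, Imani, Lila

Esperanza: not fully free for 09:45-10:15. Sofia: free for 09:45-10:15. Emeka: free for 09:45-10:15. Imani: not fully free for 09:45-10:15. Lila: not fully free for 09:45-10:15. Hiro: not fully free for 09:45-10:15.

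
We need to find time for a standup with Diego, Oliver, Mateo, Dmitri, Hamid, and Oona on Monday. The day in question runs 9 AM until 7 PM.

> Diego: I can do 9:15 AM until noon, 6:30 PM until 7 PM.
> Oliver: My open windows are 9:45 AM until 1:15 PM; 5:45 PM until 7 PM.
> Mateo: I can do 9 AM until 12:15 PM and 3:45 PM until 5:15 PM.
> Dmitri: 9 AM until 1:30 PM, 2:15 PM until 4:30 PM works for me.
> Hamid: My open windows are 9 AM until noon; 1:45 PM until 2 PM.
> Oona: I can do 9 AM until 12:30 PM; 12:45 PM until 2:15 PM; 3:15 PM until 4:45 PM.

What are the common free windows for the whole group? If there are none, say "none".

Diego ∩ Oliver: 09:45-12:00, 18:30-19:00.
Diego ∩ Oliver ∩ Mateo: 09:45-12:00.
Diego ∩ Oliver ∩ Mateo ∩ Dmitri: 09:45-12:00.
Diego ∩ Oliver ∩ Mateo ∩ Dmitri ∩ Hamid: 09:45-12:00.
Diego ∩ Oliver ∩ Mateo ∩ Dmitri ∩ Hamid ∩ Oona: 09:45-12:00.

09:45-12:00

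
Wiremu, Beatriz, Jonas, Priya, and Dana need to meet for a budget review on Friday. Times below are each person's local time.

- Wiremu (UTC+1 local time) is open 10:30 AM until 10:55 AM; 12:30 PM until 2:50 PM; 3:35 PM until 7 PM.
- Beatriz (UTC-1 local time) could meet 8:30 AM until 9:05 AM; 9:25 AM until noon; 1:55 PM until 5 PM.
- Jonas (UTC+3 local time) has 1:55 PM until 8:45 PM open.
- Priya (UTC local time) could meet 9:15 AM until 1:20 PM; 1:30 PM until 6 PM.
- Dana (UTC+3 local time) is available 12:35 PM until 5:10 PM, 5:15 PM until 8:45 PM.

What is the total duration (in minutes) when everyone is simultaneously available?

260

Wiremu in UTC: 09:30-09:55, 11:30-13:50, 14:35-18:00 (subtract 1h to convert from UTC+1).
Beatriz in UTC: 09:30-10:05, 10:25-13:00, 14:55-18:00 (add 1h to convert from UTC-1).
Jonas in UTC: 10:55-17:45 (subtract 3h to convert from UTC+3).
Priya in UTC: 09:15-13:20, 13:30-18:00.
Dana in UTC: 09:35-14:10, 14:15-17:45 (subtract 3h to convert from UTC+3).
Wiremu ∩ Beatriz: 09:30-09:55, 11:30-13:00, 14:55-18:00.
Wiremu ∩ Beatriz ∩ Jonas: 11:30-13:00, 14:55-17:45.
Wiremu ∩ Beatriz ∩ Jonas ∩ Priya: 11:30-13:00, 14:55-17:45.
Wiremu ∩ Beatriz ∩ Jonas ∩ Priya ∩ Dana: 11:30-13:00, 14:55-17:45.
Summing the common windows: 90 + 170 = 260 minutes.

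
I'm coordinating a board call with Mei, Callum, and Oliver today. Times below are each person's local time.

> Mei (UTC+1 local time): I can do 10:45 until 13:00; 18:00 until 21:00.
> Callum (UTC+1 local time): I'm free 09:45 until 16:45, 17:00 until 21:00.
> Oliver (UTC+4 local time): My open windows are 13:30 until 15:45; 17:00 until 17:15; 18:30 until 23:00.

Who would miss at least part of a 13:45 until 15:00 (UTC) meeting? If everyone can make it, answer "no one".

Mei, Oliver

Mei in UTC: 09:45-12:00, 17:00-20:00 (subtract 1h to convert from UTC+1).
Callum in UTC: 08:45-15:45, 16:00-20:00 (subtract 1h to convert from UTC+1).
Oliver in UTC: 09:30-11:45, 13:00-13:15, 14:30-19:00 (subtract 4h to convert from UTC+4).
Mei: not fully free for 13:45-15:00. Callum: free for 13:45-15:00. Oliver: not fully free for 13:45-15:00.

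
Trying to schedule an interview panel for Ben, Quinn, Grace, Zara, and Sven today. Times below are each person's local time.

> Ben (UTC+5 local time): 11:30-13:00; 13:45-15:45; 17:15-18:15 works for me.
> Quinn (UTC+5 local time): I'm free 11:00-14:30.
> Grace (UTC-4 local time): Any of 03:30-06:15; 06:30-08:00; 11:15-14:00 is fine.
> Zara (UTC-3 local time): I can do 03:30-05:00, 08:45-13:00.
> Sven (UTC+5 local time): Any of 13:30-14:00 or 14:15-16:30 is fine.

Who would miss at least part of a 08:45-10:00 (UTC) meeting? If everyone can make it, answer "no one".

Ben in UTC: 06:30-08:00, 08:45-10:45, 12:15-13:15 (subtract 5h to convert from UTC+5).
Quinn in UTC: 06:00-09:30 (subtract 5h to convert from UTC+5).
Grace in UTC: 07:30-10:15, 10:30-12:00, 15:15-18:00 (add 4h to convert from UTC-4).
Zara in UTC: 06:30-08:00, 11:45-16:00 (add 3h to convert from UTC-3).
Sven in UTC: 08:30-09:00, 09:15-11:30 (subtract 5h to convert from UTC+5).
Ben: free for 08:45-10:00. Quinn: not fully free for 08:45-10:00. Grace: free for 08:45-10:00. Zara: not fully free for 08:45-10:00. Sven: not fully free for 08:45-10:00.

Quinn, Sven, Zara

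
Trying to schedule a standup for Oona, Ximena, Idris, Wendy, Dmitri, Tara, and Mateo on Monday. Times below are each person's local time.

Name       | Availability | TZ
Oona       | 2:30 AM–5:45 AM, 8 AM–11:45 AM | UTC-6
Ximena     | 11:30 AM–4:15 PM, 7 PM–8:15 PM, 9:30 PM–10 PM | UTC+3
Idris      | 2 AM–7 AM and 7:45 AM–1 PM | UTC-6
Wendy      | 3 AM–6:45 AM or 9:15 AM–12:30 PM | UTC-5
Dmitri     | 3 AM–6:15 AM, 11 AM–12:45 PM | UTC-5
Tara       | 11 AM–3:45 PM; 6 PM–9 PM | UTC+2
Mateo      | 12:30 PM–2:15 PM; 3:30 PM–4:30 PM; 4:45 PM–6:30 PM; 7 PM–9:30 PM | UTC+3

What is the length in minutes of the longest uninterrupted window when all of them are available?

Oona in UTC: 08:30-11:45, 14:00-17:45 (add 6h to convert from UTC-6).
Ximena in UTC: 08:30-13:15, 16:00-17:15, 18:30-19:00 (subtract 3h to convert from UTC+3).
Idris in UTC: 08:00-13:00, 13:45-19:00 (add 6h to convert from UTC-6).
Wendy in UTC: 08:00-11:45, 14:15-17:30 (add 5h to convert from UTC-5).
Dmitri in UTC: 08:00-11:15, 16:00-17:45 (add 5h to convert from UTC-5).
Tara in UTC: 09:00-13:45, 16:00-19:00 (subtract 2h to convert from UTC+2).
Mateo in UTC: 09:30-11:15, 12:30-13:30, 13:45-15:30, 16:00-18:30 (subtract 3h to convert from UTC+3).
Oona ∩ Ximena: 08:30-11:45, 16:00-17:15.
Oona ∩ Ximena ∩ Idris: 08:30-11:45, 16:00-17:15.
Oona ∩ Ximena ∩ Idris ∩ Wendy: 08:30-11:45, 16:00-17:15.
Oona ∩ Ximena ∩ Idris ∩ Wendy ∩ Dmitri: 08:30-11:15, 16:00-17:15.
Oona ∩ Ximena ∩ Idris ∩ Wendy ∩ Dmitri ∩ Tara: 09:00-11:15, 16:00-17:15.
Oona ∩ Ximena ∩ Idris ∩ Wendy ∩ Dmitri ∩ Tara ∩ Mateo: 09:30-11:15, 16:00-17:15.
Those are the intersection windows.
The longest is 09:30-11:15 at 105 minutes.

105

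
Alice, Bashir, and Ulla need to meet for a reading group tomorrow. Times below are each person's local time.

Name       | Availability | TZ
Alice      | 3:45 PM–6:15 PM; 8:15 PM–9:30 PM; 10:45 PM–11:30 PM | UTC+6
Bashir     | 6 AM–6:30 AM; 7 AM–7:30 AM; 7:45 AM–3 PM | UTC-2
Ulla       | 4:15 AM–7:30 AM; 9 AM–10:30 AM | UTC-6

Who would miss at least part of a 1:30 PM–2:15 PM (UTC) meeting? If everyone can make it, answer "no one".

Alice in UTC: 09:45-12:15, 14:15-15:30, 16:45-17:30 (subtract 6h to convert from UTC+6).
Bashir in UTC: 08:00-08:30, 09:00-09:30, 09:45-17:00 (add 2h to convert from UTC-2).
Ulla in UTC: 10:15-13:30, 15:00-16:30 (add 6h to convert from UTC-6).
Alice: not fully free for 13:30-14:15. Bashir: free for 13:30-14:15. Ulla: not fully free for 13:30-14:15.

Alice, Ulla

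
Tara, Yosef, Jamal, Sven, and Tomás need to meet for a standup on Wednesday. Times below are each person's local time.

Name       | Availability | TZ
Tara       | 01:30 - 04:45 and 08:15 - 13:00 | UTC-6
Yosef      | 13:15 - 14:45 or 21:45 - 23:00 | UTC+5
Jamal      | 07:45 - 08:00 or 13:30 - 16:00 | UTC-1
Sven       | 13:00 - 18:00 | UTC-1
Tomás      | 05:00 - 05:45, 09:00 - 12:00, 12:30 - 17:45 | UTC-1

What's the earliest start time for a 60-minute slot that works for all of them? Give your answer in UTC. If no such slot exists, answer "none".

none

Tara in UTC: 07:30-10:45, 14:15-19:00 (add 6h to convert from UTC-6).
Yosef in UTC: 08:15-09:45, 16:45-18:00 (subtract 5h to convert from UTC+5).
Jamal in UTC: 08:45-09:00, 14:30-17:00 (add 1h to convert from UTC-1).
Sven in UTC: 14:00-19:00 (add 1h to convert from UTC-1).
Tomás in UTC: 06:00-06:45, 10:00-13:00, 13:30-18:45 (add 1h to convert from UTC-1).
Tara ∩ Yosef: 08:15-09:45, 16:45-18:00.
Tara ∩ Yosef ∩ Jamal: 08:45-09:00, 16:45-17:00.
Tara ∩ Yosef ∩ Jamal ∩ Sven: 16:45-17:00.
Tara ∩ Yosef ∩ Jamal ∩ Sven ∩ Tomás: 16:45-17:00.
No common window is at least 60 minutes long.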